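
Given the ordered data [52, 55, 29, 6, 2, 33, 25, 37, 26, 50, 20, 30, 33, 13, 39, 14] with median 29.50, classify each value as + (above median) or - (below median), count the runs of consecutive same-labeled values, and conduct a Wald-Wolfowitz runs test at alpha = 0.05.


Step 1: Compute median = 29.50; label A = above, B = below.
Labels in order: AABBBABABABAABAB  (n_A = 8, n_B = 8)
Step 2: Count runs R = 12.
Step 3: Under H0 (random ordering), E[R] = 2*n_A*n_B/(n_A+n_B) + 1 = 2*8*8/16 + 1 = 9.0000.
        Var[R] = 2*n_A*n_B*(2*n_A*n_B - n_A - n_B) / ((n_A+n_B)^2 * (n_A+n_B-1)) = 14336/3840 = 3.7333.
        SD[R] = 1.9322.
Step 4: Continuity-corrected z = (R - 0.5 - E[R]) / SD[R] = (12 - 0.5 - 9.0000) / 1.9322 = 1.2939.
Step 5: Two-sided p-value via normal approximation = 2*(1 - Phi(|z|)) = 0.195709.
Step 6: alpha = 0.05. fail to reject H0.

R = 12, z = 1.2939, p = 0.195709, fail to reject H0.


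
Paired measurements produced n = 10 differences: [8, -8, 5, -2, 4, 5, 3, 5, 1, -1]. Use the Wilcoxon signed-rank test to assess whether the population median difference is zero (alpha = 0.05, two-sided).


Step 1: Drop any zero differences (none here) and take |d_i|.
|d| = [8, 8, 5, 2, 4, 5, 3, 5, 1, 1]
Step 2: Midrank |d_i| (ties get averaged ranks).
ranks: |8|->9.5, |8|->9.5, |5|->7, |2|->3, |4|->5, |5|->7, |3|->4, |5|->7, |1|->1.5, |1|->1.5
Step 3: Attach original signs; sum ranks with positive sign and with negative sign.
W+ = 9.5 + 7 + 5 + 7 + 4 + 7 + 1.5 = 41
W- = 9.5 + 3 + 1.5 = 14
(Check: W+ + W- = 55 should equal n(n+1)/2 = 55.)
Step 4: Test statistic W = min(W+, W-) = 14.
Step 5: Ties in |d|, so use the tie-corrected normal approximation.
        E[W] = n(n+1)/4 = 10*11/4 = 27.5.
        Tie groups: |d|=1 (t=2), |d|=5 (t=3), |d|=8 (t=2); sum(t^3 - t) = 36.
        Var[W] = n(n+1)(2n+1)/24 - sum(t^3-t)/48 = 2310/24 - 36/48 = 95.5.
        z = (W - E[W]) / sqrt(Var[W]) = (14 - 27.5) / 9.7724 = -1.3814.
        Two-sided p = 2*Phi(z) = 0.167144.
Step 6: alpha = 0.05. fail to reject H0.

W+ = 41, W- = 14, W = min = 14, p = 0.167144, fail to reject H0.


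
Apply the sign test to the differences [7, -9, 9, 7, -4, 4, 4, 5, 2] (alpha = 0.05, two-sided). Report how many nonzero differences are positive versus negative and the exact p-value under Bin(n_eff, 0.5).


Step 1: Discard zero differences. Original n = 9; n_eff = number of nonzero differences = 9.
Nonzero differences (with sign): +7, -9, +9, +7, -4, +4, +4, +5, +2
Step 2: Count signs: positive = 7, negative = 2.
Step 3: Under H0: P(positive) = 0.5, so the number of positives S ~ Bin(9, 0.5).
Step 4: Two-sided exact p-value = sum of Bin(9,0.5) probabilities at or below the observed probability = 0.179688.
Step 5: alpha = 0.05. fail to reject H0.

n_eff = 9, pos = 7, neg = 2, p = 0.179688, fail to reject H0.


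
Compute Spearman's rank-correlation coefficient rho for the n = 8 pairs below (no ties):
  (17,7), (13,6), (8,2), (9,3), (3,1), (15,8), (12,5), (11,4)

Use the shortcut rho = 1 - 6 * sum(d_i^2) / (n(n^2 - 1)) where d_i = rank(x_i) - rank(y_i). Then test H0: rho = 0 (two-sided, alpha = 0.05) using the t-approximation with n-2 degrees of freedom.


Step 1: Rank x and y separately (midranks; no ties here).
rank(x): 17->8, 13->6, 8->2, 9->3, 3->1, 15->7, 12->5, 11->4
rank(y): 7->7, 6->6, 2->2, 3->3, 1->1, 8->8, 5->5, 4->4
Step 2: d_i = R_x(i) - R_y(i); compute d_i^2.
  (8-7)^2=1, (6-6)^2=0, (2-2)^2=0, (3-3)^2=0, (1-1)^2=0, (7-8)^2=1, (5-5)^2=0, (4-4)^2=0
sum(d^2) = 2.
Step 3: rho = 1 - 6*2 / (8*(8^2 - 1)) = 1 - 12/504 = 0.976190.
Step 4: Under H0, t = rho * sqrt((n-2)/(1-rho^2)) = 11.0235 ~ t(6).
Step 5: Two-sided p-value from the t-distribution with 6 df = 0.000033.
Step 6: alpha = 0.05. reject H0.

rho = 0.9762, p = 0.000033, reject H0 at alpha = 0.05.


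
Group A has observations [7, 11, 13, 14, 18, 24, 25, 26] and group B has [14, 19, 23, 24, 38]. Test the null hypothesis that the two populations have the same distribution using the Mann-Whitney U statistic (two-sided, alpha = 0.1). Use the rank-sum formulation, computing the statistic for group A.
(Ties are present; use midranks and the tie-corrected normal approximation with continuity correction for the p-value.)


Step 1: Combine and sort all 13 observations; assign midranks.
sorted (value, group): (7,X), (11,X), (13,X), (14,X), (14,Y), (18,X), (19,Y), (23,Y), (24,X), (24,Y), (25,X), (26,X), (38,Y)
ranks: 7->1, 11->2, 13->3, 14->4.5, 14->4.5, 18->6, 19->7, 23->8, 24->9.5, 24->9.5, 25->11, 26->12, 38->13
Step 2: Rank sum for X: R1 = 1 + 2 + 3 + 4.5 + 6 + 9.5 + 11 + 12 = 49.
Step 3: U_X = R1 - n1(n1+1)/2 = 49 - 8*9/2 = 49 - 36 = 13.
       U_Y = n1*n2 - U_X = 40 - 13 = 27.
Step 4: Ties are present, so use the tie-corrected normal approximation (with continuity correction) for the p-value.
Step 5: p-value = 0.340019; compare to alpha = 0.1. fail to reject H0.

U_X = 13, p = 0.340019, fail to reject H0 at alpha = 0.1.


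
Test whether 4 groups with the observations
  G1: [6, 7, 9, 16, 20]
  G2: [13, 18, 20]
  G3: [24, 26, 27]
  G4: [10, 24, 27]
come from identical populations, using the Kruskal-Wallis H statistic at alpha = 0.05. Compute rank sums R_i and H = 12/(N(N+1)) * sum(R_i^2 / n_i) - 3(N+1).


Step 1: Combine all N = 14 observations and assign midranks.
sorted (value, group, rank): (6,G1,1), (7,G1,2), (9,G1,3), (10,G4,4), (13,G2,5), (16,G1,6), (18,G2,7), (20,G1,8.5), (20,G2,8.5), (24,G3,10.5), (24,G4,10.5), (26,G3,12), (27,G3,13.5), (27,G4,13.5)
Step 2: Sum ranks within each group.
R_1 = 20.5 (n_1 = 5)
R_2 = 20.5 (n_2 = 3)
R_3 = 36 (n_3 = 3)
R_4 = 28 (n_4 = 3)
Step 3: H = 12/(N(N+1)) * sum(R_i^2/n_i) - 3(N+1)
     = 12/(14*15) * (20.5^2/5 + 20.5^2/3 + 36^2/3 + 28^2/3) - 3*15
     = 0.057143 * 917.467 - 45
     = 7.426667.
Step 4: Ties present; correction factor C = 1 - 18/(14^3 - 14) = 0.993407. Corrected H = 7.426667 / 0.993407 = 7.475959.
Step 5: Under H0, H ~ chi^2(3); p-value = 0.058179.
Step 6: alpha = 0.05. fail to reject H0.

H = 7.4760, df = 3, p = 0.058179, fail to reject H0.


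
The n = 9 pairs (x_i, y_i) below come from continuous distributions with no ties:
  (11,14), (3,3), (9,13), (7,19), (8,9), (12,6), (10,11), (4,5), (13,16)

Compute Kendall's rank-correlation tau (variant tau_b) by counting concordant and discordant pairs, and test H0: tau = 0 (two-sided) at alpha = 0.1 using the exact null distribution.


Step 1: Enumerate the 36 unordered pairs (i,j) with i<j and classify each by sign(x_j-x_i) * sign(y_j-y_i).
  (1,2):dx=-8,dy=-11->C; (1,3):dx=-2,dy=-1->C; (1,4):dx=-4,dy=+5->D; (1,5):dx=-3,dy=-5->C
  (1,6):dx=+1,dy=-8->D; (1,7):dx=-1,dy=-3->C; (1,8):dx=-7,dy=-9->C; (1,9):dx=+2,dy=+2->C
  (2,3):dx=+6,dy=+10->C; (2,4):dx=+4,dy=+16->C; (2,5):dx=+5,dy=+6->C; (2,6):dx=+9,dy=+3->C
  (2,7):dx=+7,dy=+8->C; (2,8):dx=+1,dy=+2->C; (2,9):dx=+10,dy=+13->C; (3,4):dx=-2,dy=+6->D
  (3,5):dx=-1,dy=-4->C; (3,6):dx=+3,dy=-7->D; (3,7):dx=+1,dy=-2->D; (3,8):dx=-5,dy=-8->C
  (3,9):dx=+4,dy=+3->C; (4,5):dx=+1,dy=-10->D; (4,6):dx=+5,dy=-13->D; (4,7):dx=+3,dy=-8->D
  (4,8):dx=-3,dy=-14->C; (4,9):dx=+6,dy=-3->D; (5,6):dx=+4,dy=-3->D; (5,7):dx=+2,dy=+2->C
  (5,8):dx=-4,dy=-4->C; (5,9):dx=+5,dy=+7->C; (6,7):dx=-2,dy=+5->D; (6,8):dx=-8,dy=-1->C
  (6,9):dx=+1,dy=+10->C; (7,8):dx=-6,dy=-6->C; (7,9):dx=+3,dy=+5->C; (8,9):dx=+9,dy=+11->C
Step 2: C = 25, D = 11, total pairs = 36.
Step 3: tau = (C - D)/(n(n-1)/2) = (25 - 11)/36 = 0.388889.
Step 4: Exact two-sided p-value (enumerate n! = 362880 permutations of y under H0): p = 0.180181.
Step 5: alpha = 0.1. fail to reject H0.

tau_b = 0.3889 (C=25, D=11), p = 0.180181, fail to reject H0.


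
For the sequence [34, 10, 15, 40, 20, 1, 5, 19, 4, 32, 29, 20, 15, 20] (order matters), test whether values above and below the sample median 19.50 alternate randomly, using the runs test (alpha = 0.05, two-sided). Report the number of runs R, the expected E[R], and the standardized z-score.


Step 1: Compute median = 19.50; label A = above, B = below.
Labels in order: ABBAABBBBAAABA  (n_A = 7, n_B = 7)
Step 2: Count runs R = 7.
Step 3: Under H0 (random ordering), E[R] = 2*n_A*n_B/(n_A+n_B) + 1 = 2*7*7/14 + 1 = 8.0000.
        Var[R] = 2*n_A*n_B*(2*n_A*n_B - n_A - n_B) / ((n_A+n_B)^2 * (n_A+n_B-1)) = 8232/2548 = 3.2308.
        SD[R] = 1.7974.
Step 4: Continuity-corrected z = (R + 0.5 - E[R]) / SD[R] = (7 + 0.5 - 8.0000) / 1.7974 = -0.2782.
Step 5: Two-sided p-value via normal approximation = 2*(1 - Phi(|z|)) = 0.780879.
Step 6: alpha = 0.05. fail to reject H0.

R = 7, z = -0.2782, p = 0.780879, fail to reject H0.


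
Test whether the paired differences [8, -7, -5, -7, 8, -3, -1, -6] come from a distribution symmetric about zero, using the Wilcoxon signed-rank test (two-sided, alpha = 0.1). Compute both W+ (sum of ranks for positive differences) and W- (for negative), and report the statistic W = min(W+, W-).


Step 1: Drop any zero differences (none here) and take |d_i|.
|d| = [8, 7, 5, 7, 8, 3, 1, 6]
Step 2: Midrank |d_i| (ties get averaged ranks).
ranks: |8|->7.5, |7|->5.5, |5|->3, |7|->5.5, |8|->7.5, |3|->2, |1|->1, |6|->4
Step 3: Attach original signs; sum ranks with positive sign and with negative sign.
W+ = 7.5 + 7.5 = 15
W- = 5.5 + 3 + 5.5 + 2 + 1 + 4 = 21
(Check: W+ + W- = 36 should equal n(n+1)/2 = 36.)
Step 4: Test statistic W = min(W+, W-) = 15.
Step 5: Ties in |d|, so use the tie-corrected normal approximation.
        E[W] = n(n+1)/4 = 8*9/4 = 18.
        Tie groups: |d|=7 (t=2), |d|=8 (t=2); sum(t^3 - t) = 12.
        Var[W] = n(n+1)(2n+1)/24 - sum(t^3-t)/48 = 1224/24 - 12/48 = 50.75.
        z = (W - E[W]) / sqrt(Var[W]) = (15 - 18) / 7.1239 = -0.4211.
        Two-sided p = 2*Phi(z) = 0.673669.
Step 6: alpha = 0.1. fail to reject H0.

W+ = 15, W- = 21, W = min = 15, p = 0.673669, fail to reject H0.


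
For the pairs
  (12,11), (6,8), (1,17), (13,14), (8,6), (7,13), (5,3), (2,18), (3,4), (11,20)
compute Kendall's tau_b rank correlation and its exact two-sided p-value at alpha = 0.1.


Step 1: Enumerate the 45 unordered pairs (i,j) with i<j and classify each by sign(x_j-x_i) * sign(y_j-y_i).
  (1,2):dx=-6,dy=-3->C; (1,3):dx=-11,dy=+6->D; (1,4):dx=+1,dy=+3->C; (1,5):dx=-4,dy=-5->C
  (1,6):dx=-5,dy=+2->D; (1,7):dx=-7,dy=-8->C; (1,8):dx=-10,dy=+7->D; (1,9):dx=-9,dy=-7->C
  (1,10):dx=-1,dy=+9->D; (2,3):dx=-5,dy=+9->D; (2,4):dx=+7,dy=+6->C; (2,5):dx=+2,dy=-2->D
  (2,6):dx=+1,dy=+5->C; (2,7):dx=-1,dy=-5->C; (2,8):dx=-4,dy=+10->D; (2,9):dx=-3,dy=-4->C
  (2,10):dx=+5,dy=+12->C; (3,4):dx=+12,dy=-3->D; (3,5):dx=+7,dy=-11->D; (3,6):dx=+6,dy=-4->D
  (3,7):dx=+4,dy=-14->D; (3,8):dx=+1,dy=+1->C; (3,9):dx=+2,dy=-13->D; (3,10):dx=+10,dy=+3->C
  (4,5):dx=-5,dy=-8->C; (4,6):dx=-6,dy=-1->C; (4,7):dx=-8,dy=-11->C; (4,8):dx=-11,dy=+4->D
  (4,9):dx=-10,dy=-10->C; (4,10):dx=-2,dy=+6->D; (5,6):dx=-1,dy=+7->D; (5,7):dx=-3,dy=-3->C
  (5,8):dx=-6,dy=+12->D; (5,9):dx=-5,dy=-2->C; (5,10):dx=+3,dy=+14->C; (6,7):dx=-2,dy=-10->C
  (6,8):dx=-5,dy=+5->D; (6,9):dx=-4,dy=-9->C; (6,10):dx=+4,dy=+7->C; (7,8):dx=-3,dy=+15->D
  (7,9):dx=-2,dy=+1->D; (7,10):dx=+6,dy=+17->C; (8,9):dx=+1,dy=-14->D; (8,10):dx=+9,dy=+2->C
  (9,10):dx=+8,dy=+16->C
Step 2: C = 25, D = 20, total pairs = 45.
Step 3: tau = (C - D)/(n(n-1)/2) = (25 - 20)/45 = 0.111111.
Step 4: Exact two-sided p-value (enumerate n! = 3628800 permutations of y under H0): p = 0.727490.
Step 5: alpha = 0.1. fail to reject H0.

tau_b = 0.1111 (C=25, D=20), p = 0.727490, fail to reject H0.


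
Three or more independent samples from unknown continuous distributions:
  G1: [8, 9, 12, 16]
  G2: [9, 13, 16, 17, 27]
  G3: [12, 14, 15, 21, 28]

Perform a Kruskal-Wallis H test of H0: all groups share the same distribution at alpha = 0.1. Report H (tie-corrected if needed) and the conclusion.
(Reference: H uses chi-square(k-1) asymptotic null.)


Step 1: Combine all N = 14 observations and assign midranks.
sorted (value, group, rank): (8,G1,1), (9,G1,2.5), (9,G2,2.5), (12,G1,4.5), (12,G3,4.5), (13,G2,6), (14,G3,7), (15,G3,8), (16,G1,9.5), (16,G2,9.5), (17,G2,11), (21,G3,12), (27,G2,13), (28,G3,14)
Step 2: Sum ranks within each group.
R_1 = 17.5 (n_1 = 4)
R_2 = 42 (n_2 = 5)
R_3 = 45.5 (n_3 = 5)
Step 3: H = 12/(N(N+1)) * sum(R_i^2/n_i) - 3(N+1)
     = 12/(14*15) * (17.5^2/4 + 42^2/5 + 45.5^2/5) - 3*15
     = 0.057143 * 843.413 - 45
     = 3.195000.
Step 4: Ties present; correction factor C = 1 - 18/(14^3 - 14) = 0.993407. Corrected H = 3.195000 / 0.993407 = 3.216206.
Step 5: Under H0, H ~ chi^2(2); p-value = 0.200267.
Step 6: alpha = 0.1. fail to reject H0.

H = 3.2162, df = 2, p = 0.200267, fail to reject H0.


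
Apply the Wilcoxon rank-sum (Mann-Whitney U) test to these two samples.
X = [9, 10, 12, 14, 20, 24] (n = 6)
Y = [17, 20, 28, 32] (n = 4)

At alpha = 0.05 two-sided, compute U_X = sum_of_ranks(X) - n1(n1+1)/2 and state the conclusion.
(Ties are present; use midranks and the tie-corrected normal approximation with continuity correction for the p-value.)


Step 1: Combine and sort all 10 observations; assign midranks.
sorted (value, group): (9,X), (10,X), (12,X), (14,X), (17,Y), (20,X), (20,Y), (24,X), (28,Y), (32,Y)
ranks: 9->1, 10->2, 12->3, 14->4, 17->5, 20->6.5, 20->6.5, 24->8, 28->9, 32->10
Step 2: Rank sum for X: R1 = 1 + 2 + 3 + 4 + 6.5 + 8 = 24.5.
Step 3: U_X = R1 - n1(n1+1)/2 = 24.5 - 6*7/2 = 24.5 - 21 = 3.5.
       U_Y = n1*n2 - U_X = 24 - 3.5 = 20.5.
Step 4: Ties are present, so use the tie-corrected normal approximation (with continuity correction) for the p-value.
Step 5: p-value = 0.087118; compare to alpha = 0.05. fail to reject H0.

U_X = 3.5, p = 0.087118, fail to reject H0 at alpha = 0.05.


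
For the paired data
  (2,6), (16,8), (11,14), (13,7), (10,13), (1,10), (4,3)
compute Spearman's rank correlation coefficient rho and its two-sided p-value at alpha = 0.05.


Step 1: Rank x and y separately (midranks; no ties here).
rank(x): 2->2, 16->7, 11->5, 13->6, 10->4, 1->1, 4->3
rank(y): 6->2, 8->4, 14->7, 7->3, 13->6, 10->5, 3->1
Step 2: d_i = R_x(i) - R_y(i); compute d_i^2.
  (2-2)^2=0, (7-4)^2=9, (5-7)^2=4, (6-3)^2=9, (4-6)^2=4, (1-5)^2=16, (3-1)^2=4
sum(d^2) = 46.
Step 3: rho = 1 - 6*46 / (7*(7^2 - 1)) = 1 - 276/336 = 0.178571.
Step 4: Under H0, t = rho * sqrt((n-2)/(1-rho^2)) = 0.4058 ~ t(5).
Step 5: Two-sided p-value from the t-distribution with 5 df = 0.701658.
Step 6: alpha = 0.05. fail to reject H0.

rho = 0.1786, p = 0.701658, fail to reject H0 at alpha = 0.05.


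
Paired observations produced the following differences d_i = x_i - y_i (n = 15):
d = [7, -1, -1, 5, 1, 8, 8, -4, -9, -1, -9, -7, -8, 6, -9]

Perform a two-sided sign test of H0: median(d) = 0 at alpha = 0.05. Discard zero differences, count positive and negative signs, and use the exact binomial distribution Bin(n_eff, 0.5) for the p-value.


Step 1: Discard zero differences. Original n = 15; n_eff = number of nonzero differences = 15.
Nonzero differences (with sign): +7, -1, -1, +5, +1, +8, +8, -4, -9, -1, -9, -7, -8, +6, -9
Step 2: Count signs: positive = 6, negative = 9.
Step 3: Under H0: P(positive) = 0.5, so the number of positives S ~ Bin(15, 0.5).
Step 4: Two-sided exact p-value = sum of Bin(15,0.5) probabilities at or below the observed probability = 0.607239.
Step 5: alpha = 0.05. fail to reject H0.

n_eff = 15, pos = 6, neg = 9, p = 0.607239, fail to reject H0.


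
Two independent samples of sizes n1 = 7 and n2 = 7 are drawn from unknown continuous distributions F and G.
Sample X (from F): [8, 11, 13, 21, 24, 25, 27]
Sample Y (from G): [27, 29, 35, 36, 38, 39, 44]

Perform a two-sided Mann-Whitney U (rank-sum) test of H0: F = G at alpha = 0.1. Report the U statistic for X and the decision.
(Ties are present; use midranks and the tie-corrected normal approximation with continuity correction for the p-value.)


Step 1: Combine and sort all 14 observations; assign midranks.
sorted (value, group): (8,X), (11,X), (13,X), (21,X), (24,X), (25,X), (27,X), (27,Y), (29,Y), (35,Y), (36,Y), (38,Y), (39,Y), (44,Y)
ranks: 8->1, 11->2, 13->3, 21->4, 24->5, 25->6, 27->7.5, 27->7.5, 29->9, 35->10, 36->11, 38->12, 39->13, 44->14
Step 2: Rank sum for X: R1 = 1 + 2 + 3 + 4 + 5 + 6 + 7.5 = 28.5.
Step 3: U_X = R1 - n1(n1+1)/2 = 28.5 - 7*8/2 = 28.5 - 28 = 0.5.
       U_Y = n1*n2 - U_X = 49 - 0.5 = 48.5.
Step 4: Ties are present, so use the tie-corrected normal approximation (with continuity correction) for the p-value.
Step 5: p-value = 0.002647; compare to alpha = 0.1. reject H0.

U_X = 0.5, p = 0.002647, reject H0 at alpha = 0.1.


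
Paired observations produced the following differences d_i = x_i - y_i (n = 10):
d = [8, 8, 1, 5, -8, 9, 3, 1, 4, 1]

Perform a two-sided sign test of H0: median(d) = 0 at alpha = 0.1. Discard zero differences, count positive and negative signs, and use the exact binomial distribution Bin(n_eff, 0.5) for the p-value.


Step 1: Discard zero differences. Original n = 10; n_eff = number of nonzero differences = 10.
Nonzero differences (with sign): +8, +8, +1, +5, -8, +9, +3, +1, +4, +1
Step 2: Count signs: positive = 9, negative = 1.
Step 3: Under H0: P(positive) = 0.5, so the number of positives S ~ Bin(10, 0.5).
Step 4: Two-sided exact p-value = sum of Bin(10,0.5) probabilities at or below the observed probability = 0.021484.
Step 5: alpha = 0.1. reject H0.

n_eff = 10, pos = 9, neg = 1, p = 0.021484, reject H0.


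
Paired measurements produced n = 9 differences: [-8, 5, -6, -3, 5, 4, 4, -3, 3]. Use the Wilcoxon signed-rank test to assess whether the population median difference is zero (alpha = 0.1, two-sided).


Step 1: Drop any zero differences (none here) and take |d_i|.
|d| = [8, 5, 6, 3, 5, 4, 4, 3, 3]
Step 2: Midrank |d_i| (ties get averaged ranks).
ranks: |8|->9, |5|->6.5, |6|->8, |3|->2, |5|->6.5, |4|->4.5, |4|->4.5, |3|->2, |3|->2
Step 3: Attach original signs; sum ranks with positive sign and with negative sign.
W+ = 6.5 + 6.5 + 4.5 + 4.5 + 2 = 24
W- = 9 + 8 + 2 + 2 = 21
(Check: W+ + W- = 45 should equal n(n+1)/2 = 45.)
Step 4: Test statistic W = min(W+, W-) = 21.
Step 5: Ties in |d|, so use the tie-corrected normal approximation.
        E[W] = n(n+1)/4 = 9*10/4 = 22.5.
        Tie groups: |d|=3 (t=3), |d|=4 (t=2), |d|=5 (t=2); sum(t^3 - t) = 36.
        Var[W] = n(n+1)(2n+1)/24 - sum(t^3-t)/48 = 1710/24 - 36/48 = 70.5.
        z = (W - E[W]) / sqrt(Var[W]) = (21 - 22.5) / 8.3964 = -0.1786.
        Two-sided p = 2*Phi(z) = 0.858215.
Step 6: alpha = 0.1. fail to reject H0.

W+ = 24, W- = 21, W = min = 21, p = 0.858215, fail to reject H0.


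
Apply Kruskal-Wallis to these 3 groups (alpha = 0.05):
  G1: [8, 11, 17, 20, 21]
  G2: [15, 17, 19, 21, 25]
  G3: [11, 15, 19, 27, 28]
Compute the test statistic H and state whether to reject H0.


Step 1: Combine all N = 15 observations and assign midranks.
sorted (value, group, rank): (8,G1,1), (11,G1,2.5), (11,G3,2.5), (15,G2,4.5), (15,G3,4.5), (17,G1,6.5), (17,G2,6.5), (19,G2,8.5), (19,G3,8.5), (20,G1,10), (21,G1,11.5), (21,G2,11.5), (25,G2,13), (27,G3,14), (28,G3,15)
Step 2: Sum ranks within each group.
R_1 = 31.5 (n_1 = 5)
R_2 = 44 (n_2 = 5)
R_3 = 44.5 (n_3 = 5)
Step 3: H = 12/(N(N+1)) * sum(R_i^2/n_i) - 3(N+1)
     = 12/(15*16) * (31.5^2/5 + 44^2/5 + 44.5^2/5) - 3*16
     = 0.050000 * 981.7 - 48
     = 1.085000.
Step 4: Ties present; correction factor C = 1 - 30/(15^3 - 15) = 0.991071. Corrected H = 1.085000 / 0.991071 = 1.094775.
Step 5: Under H0, H ~ chi^2(2); p-value = 0.578459.
Step 6: alpha = 0.05. fail to reject H0.

H = 1.0948, df = 2, p = 0.578459, fail to reject H0.


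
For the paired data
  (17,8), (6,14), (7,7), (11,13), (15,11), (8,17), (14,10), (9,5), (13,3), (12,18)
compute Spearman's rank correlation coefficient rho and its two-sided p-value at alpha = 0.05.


Step 1: Rank x and y separately (midranks; no ties here).
rank(x): 17->10, 6->1, 7->2, 11->5, 15->9, 8->3, 14->8, 9->4, 13->7, 12->6
rank(y): 8->4, 14->8, 7->3, 13->7, 11->6, 17->9, 10->5, 5->2, 3->1, 18->10
Step 2: d_i = R_x(i) - R_y(i); compute d_i^2.
  (10-4)^2=36, (1-8)^2=49, (2-3)^2=1, (5-7)^2=4, (9-6)^2=9, (3-9)^2=36, (8-5)^2=9, (4-2)^2=4, (7-1)^2=36, (6-10)^2=16
sum(d^2) = 200.
Step 3: rho = 1 - 6*200 / (10*(10^2 - 1)) = 1 - 1200/990 = -0.212121.
Step 4: Under H0, t = rho * sqrt((n-2)/(1-rho^2)) = -0.6139 ~ t(8).
Step 5: Two-sided p-value from the t-distribution with 8 df = 0.556306.
Step 6: alpha = 0.05. fail to reject H0.

rho = -0.2121, p = 0.556306, fail to reject H0 at alpha = 0.05.


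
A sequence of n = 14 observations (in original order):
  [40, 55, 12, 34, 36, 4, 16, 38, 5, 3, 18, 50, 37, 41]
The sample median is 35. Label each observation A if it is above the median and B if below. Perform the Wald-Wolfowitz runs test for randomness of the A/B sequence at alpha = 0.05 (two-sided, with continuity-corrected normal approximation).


Step 1: Compute median = 35; label A = above, B = below.
Labels in order: AABBABBABBBAAA  (n_A = 7, n_B = 7)
Step 2: Count runs R = 7.
Step 3: Under H0 (random ordering), E[R] = 2*n_A*n_B/(n_A+n_B) + 1 = 2*7*7/14 + 1 = 8.0000.
        Var[R] = 2*n_A*n_B*(2*n_A*n_B - n_A - n_B) / ((n_A+n_B)^2 * (n_A+n_B-1)) = 8232/2548 = 3.2308.
        SD[R] = 1.7974.
Step 4: Continuity-corrected z = (R + 0.5 - E[R]) / SD[R] = (7 + 0.5 - 8.0000) / 1.7974 = -0.2782.
Step 5: Two-sided p-value via normal approximation = 2*(1 - Phi(|z|)) = 0.780879.
Step 6: alpha = 0.05. fail to reject H0.

R = 7, z = -0.2782, p = 0.780879, fail to reject H0.


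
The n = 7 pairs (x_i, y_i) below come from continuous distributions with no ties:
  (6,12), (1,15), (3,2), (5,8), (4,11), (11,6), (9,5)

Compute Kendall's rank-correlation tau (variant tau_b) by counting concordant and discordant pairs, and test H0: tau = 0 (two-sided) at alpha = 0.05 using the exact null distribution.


Step 1: Enumerate the 21 unordered pairs (i,j) with i<j and classify each by sign(x_j-x_i) * sign(y_j-y_i).
  (1,2):dx=-5,dy=+3->D; (1,3):dx=-3,dy=-10->C; (1,4):dx=-1,dy=-4->C; (1,5):dx=-2,dy=-1->C
  (1,6):dx=+5,dy=-6->D; (1,7):dx=+3,dy=-7->D; (2,3):dx=+2,dy=-13->D; (2,4):dx=+4,dy=-7->D
  (2,5):dx=+3,dy=-4->D; (2,6):dx=+10,dy=-9->D; (2,7):dx=+8,dy=-10->D; (3,4):dx=+2,dy=+6->C
  (3,5):dx=+1,dy=+9->C; (3,6):dx=+8,dy=+4->C; (3,7):dx=+6,dy=+3->C; (4,5):dx=-1,dy=+3->D
  (4,6):dx=+6,dy=-2->D; (4,7):dx=+4,dy=-3->D; (5,6):dx=+7,dy=-5->D; (5,7):dx=+5,dy=-6->D
  (6,7):dx=-2,dy=-1->C
Step 2: C = 8, D = 13, total pairs = 21.
Step 3: tau = (C - D)/(n(n-1)/2) = (8 - 13)/21 = -0.238095.
Step 4: Exact two-sided p-value (enumerate n! = 5040 permutations of y under H0): p = 0.561905.
Step 5: alpha = 0.05. fail to reject H0.

tau_b = -0.2381 (C=8, D=13), p = 0.561905, fail to reject H0.


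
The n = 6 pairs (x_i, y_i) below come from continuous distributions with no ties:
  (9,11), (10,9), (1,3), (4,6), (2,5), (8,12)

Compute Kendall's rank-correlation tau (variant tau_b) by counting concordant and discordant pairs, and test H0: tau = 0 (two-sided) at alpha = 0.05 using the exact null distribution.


Step 1: Enumerate the 15 unordered pairs (i,j) with i<j and classify each by sign(x_j-x_i) * sign(y_j-y_i).
  (1,2):dx=+1,dy=-2->D; (1,3):dx=-8,dy=-8->C; (1,4):dx=-5,dy=-5->C; (1,5):dx=-7,dy=-6->C
  (1,6):dx=-1,dy=+1->D; (2,3):dx=-9,dy=-6->C; (2,4):dx=-6,dy=-3->C; (2,5):dx=-8,dy=-4->C
  (2,6):dx=-2,dy=+3->D; (3,4):dx=+3,dy=+3->C; (3,5):dx=+1,dy=+2->C; (3,6):dx=+7,dy=+9->C
  (4,5):dx=-2,dy=-1->C; (4,6):dx=+4,dy=+6->C; (5,6):dx=+6,dy=+7->C
Step 2: C = 12, D = 3, total pairs = 15.
Step 3: tau = (C - D)/(n(n-1)/2) = (12 - 3)/15 = 0.600000.
Step 4: Exact two-sided p-value (enumerate n! = 720 permutations of y under H0): p = 0.136111.
Step 5: alpha = 0.05. fail to reject H0.

tau_b = 0.6000 (C=12, D=3), p = 0.136111, fail to reject H0.


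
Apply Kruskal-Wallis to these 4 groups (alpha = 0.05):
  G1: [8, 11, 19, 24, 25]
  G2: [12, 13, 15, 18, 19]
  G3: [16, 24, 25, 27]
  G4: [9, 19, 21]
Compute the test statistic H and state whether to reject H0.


Step 1: Combine all N = 17 observations and assign midranks.
sorted (value, group, rank): (8,G1,1), (9,G4,2), (11,G1,3), (12,G2,4), (13,G2,5), (15,G2,6), (16,G3,7), (18,G2,8), (19,G1,10), (19,G2,10), (19,G4,10), (21,G4,12), (24,G1,13.5), (24,G3,13.5), (25,G1,15.5), (25,G3,15.5), (27,G3,17)
Step 2: Sum ranks within each group.
R_1 = 43 (n_1 = 5)
R_2 = 33 (n_2 = 5)
R_3 = 53 (n_3 = 4)
R_4 = 24 (n_4 = 3)
Step 3: H = 12/(N(N+1)) * sum(R_i^2/n_i) - 3(N+1)
     = 12/(17*18) * (43^2/5 + 33^2/5 + 53^2/4 + 24^2/3) - 3*18
     = 0.039216 * 1481.85 - 54
     = 4.111765.
Step 4: Ties present; correction factor C = 1 - 36/(17^3 - 17) = 0.992647. Corrected H = 4.111765 / 0.992647 = 4.142222.
Step 5: Under H0, H ~ chi^2(3); p-value = 0.246511.
Step 6: alpha = 0.05. fail to reject H0.

H = 4.1422, df = 3, p = 0.246511, fail to reject H0.


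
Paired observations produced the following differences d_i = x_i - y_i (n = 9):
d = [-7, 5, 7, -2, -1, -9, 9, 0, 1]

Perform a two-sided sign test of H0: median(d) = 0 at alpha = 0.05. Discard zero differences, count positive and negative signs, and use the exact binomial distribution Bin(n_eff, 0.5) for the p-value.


Step 1: Discard zero differences. Original n = 9; n_eff = number of nonzero differences = 8.
Nonzero differences (with sign): -7, +5, +7, -2, -1, -9, +9, +1
Step 2: Count signs: positive = 4, negative = 4.
Step 3: Under H0: P(positive) = 0.5, so the number of positives S ~ Bin(8, 0.5).
Step 4: Two-sided exact p-value = sum of Bin(8,0.5) probabilities at or below the observed probability = 1.000000.
Step 5: alpha = 0.05. fail to reject H0.

n_eff = 8, pos = 4, neg = 4, p = 1.000000, fail to reject H0.


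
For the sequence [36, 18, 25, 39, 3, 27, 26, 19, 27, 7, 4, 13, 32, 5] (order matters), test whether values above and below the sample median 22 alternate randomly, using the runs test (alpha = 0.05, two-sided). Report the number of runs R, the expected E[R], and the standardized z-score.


Step 1: Compute median = 22; label A = above, B = below.
Labels in order: ABAABAABABBBAB  (n_A = 7, n_B = 7)
Step 2: Count runs R = 10.
Step 3: Under H0 (random ordering), E[R] = 2*n_A*n_B/(n_A+n_B) + 1 = 2*7*7/14 + 1 = 8.0000.
        Var[R] = 2*n_A*n_B*(2*n_A*n_B - n_A - n_B) / ((n_A+n_B)^2 * (n_A+n_B-1)) = 8232/2548 = 3.2308.
        SD[R] = 1.7974.
Step 4: Continuity-corrected z = (R - 0.5 - E[R]) / SD[R] = (10 - 0.5 - 8.0000) / 1.7974 = 0.8345.
Step 5: Two-sided p-value via normal approximation = 2*(1 - Phi(|z|)) = 0.403986.
Step 6: alpha = 0.05. fail to reject H0.

R = 10, z = 0.8345, p = 0.403986, fail to reject H0.


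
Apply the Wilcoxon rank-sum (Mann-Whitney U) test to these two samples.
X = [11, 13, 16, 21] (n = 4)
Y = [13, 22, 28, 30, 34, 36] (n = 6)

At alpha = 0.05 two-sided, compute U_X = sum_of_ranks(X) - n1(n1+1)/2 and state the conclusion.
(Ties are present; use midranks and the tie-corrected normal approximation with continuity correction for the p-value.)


Step 1: Combine and sort all 10 observations; assign midranks.
sorted (value, group): (11,X), (13,X), (13,Y), (16,X), (21,X), (22,Y), (28,Y), (30,Y), (34,Y), (36,Y)
ranks: 11->1, 13->2.5, 13->2.5, 16->4, 21->5, 22->6, 28->7, 30->8, 34->9, 36->10
Step 2: Rank sum for X: R1 = 1 + 2.5 + 4 + 5 = 12.5.
Step 3: U_X = R1 - n1(n1+1)/2 = 12.5 - 4*5/2 = 12.5 - 10 = 2.5.
       U_Y = n1*n2 - U_X = 24 - 2.5 = 21.5.
Step 4: Ties are present, so use the tie-corrected normal approximation (with continuity correction) for the p-value.
Step 5: p-value = 0.054273; compare to alpha = 0.05. fail to reject H0.

U_X = 2.5, p = 0.054273, fail to reject H0 at alpha = 0.05.


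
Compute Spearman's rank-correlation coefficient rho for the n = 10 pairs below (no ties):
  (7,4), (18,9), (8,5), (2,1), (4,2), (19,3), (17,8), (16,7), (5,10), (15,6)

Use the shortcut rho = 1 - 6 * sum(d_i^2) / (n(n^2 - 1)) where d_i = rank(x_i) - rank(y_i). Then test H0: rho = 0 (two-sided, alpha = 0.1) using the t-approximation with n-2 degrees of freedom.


Step 1: Rank x and y separately (midranks; no ties here).
rank(x): 7->4, 18->9, 8->5, 2->1, 4->2, 19->10, 17->8, 16->7, 5->3, 15->6
rank(y): 4->4, 9->9, 5->5, 1->1, 2->2, 3->3, 8->8, 7->7, 10->10, 6->6
Step 2: d_i = R_x(i) - R_y(i); compute d_i^2.
  (4-4)^2=0, (9-9)^2=0, (5-5)^2=0, (1-1)^2=0, (2-2)^2=0, (10-3)^2=49, (8-8)^2=0, (7-7)^2=0, (3-10)^2=49, (6-6)^2=0
sum(d^2) = 98.
Step 3: rho = 1 - 6*98 / (10*(10^2 - 1)) = 1 - 588/990 = 0.406061.
Step 4: Under H0, t = rho * sqrt((n-2)/(1-rho^2)) = 1.2568 ~ t(8).
Step 5: Two-sided p-value from the t-distribution with 8 df = 0.244282.
Step 6: alpha = 0.1. fail to reject H0.

rho = 0.4061, p = 0.244282, fail to reject H0 at alpha = 0.1.


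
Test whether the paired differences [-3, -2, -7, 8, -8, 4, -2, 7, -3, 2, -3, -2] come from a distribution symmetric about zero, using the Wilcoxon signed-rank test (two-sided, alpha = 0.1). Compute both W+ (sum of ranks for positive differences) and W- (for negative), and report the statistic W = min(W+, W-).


Step 1: Drop any zero differences (none here) and take |d_i|.
|d| = [3, 2, 7, 8, 8, 4, 2, 7, 3, 2, 3, 2]
Step 2: Midrank |d_i| (ties get averaged ranks).
ranks: |3|->6, |2|->2.5, |7|->9.5, |8|->11.5, |8|->11.5, |4|->8, |2|->2.5, |7|->9.5, |3|->6, |2|->2.5, |3|->6, |2|->2.5
Step 3: Attach original signs; sum ranks with positive sign and with negative sign.
W+ = 11.5 + 8 + 9.5 + 2.5 = 31.5
W- = 6 + 2.5 + 9.5 + 11.5 + 2.5 + 6 + 6 + 2.5 = 46.5
(Check: W+ + W- = 78 should equal n(n+1)/2 = 78.)
Step 4: Test statistic W = min(W+, W-) = 31.5.
Step 5: Ties in |d|, so use the tie-corrected normal approximation.
        E[W] = n(n+1)/4 = 12*13/4 = 39.
        Tie groups: |d|=2 (t=4), |d|=3 (t=3), |d|=7 (t=2), |d|=8 (t=2); sum(t^3 - t) = 96.
        Var[W] = n(n+1)(2n+1)/24 - sum(t^3-t)/48 = 3900/24 - 96/48 = 160.5.
        z = (W - E[W]) / sqrt(Var[W]) = (31.5 - 39) / 12.6689 = -0.5920.
        Two-sided p = 2*Phi(z) = 0.553849.
Step 6: alpha = 0.1. fail to reject H0.

W+ = 31.5, W- = 46.5, W = min = 31.5, p = 0.553849, fail to reject H0.


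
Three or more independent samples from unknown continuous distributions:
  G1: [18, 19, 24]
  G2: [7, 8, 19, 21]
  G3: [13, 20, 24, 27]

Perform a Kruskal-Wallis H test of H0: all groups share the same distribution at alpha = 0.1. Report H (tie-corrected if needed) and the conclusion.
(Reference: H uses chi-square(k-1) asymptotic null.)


Step 1: Combine all N = 11 observations and assign midranks.
sorted (value, group, rank): (7,G2,1), (8,G2,2), (13,G3,3), (18,G1,4), (19,G1,5.5), (19,G2,5.5), (20,G3,7), (21,G2,8), (24,G1,9.5), (24,G3,9.5), (27,G3,11)
Step 2: Sum ranks within each group.
R_1 = 19 (n_1 = 3)
R_2 = 16.5 (n_2 = 4)
R_3 = 30.5 (n_3 = 4)
Step 3: H = 12/(N(N+1)) * sum(R_i^2/n_i) - 3(N+1)
     = 12/(11*12) * (19^2/3 + 16.5^2/4 + 30.5^2/4) - 3*12
     = 0.090909 * 420.958 - 36
     = 2.268939.
Step 4: Ties present; correction factor C = 1 - 12/(11^3 - 11) = 0.990909. Corrected H = 2.268939 / 0.990909 = 2.289755.
Step 5: Under H0, H ~ chi^2(2); p-value = 0.318263.
Step 6: alpha = 0.1. fail to reject H0.

H = 2.2898, df = 2, p = 0.318263, fail to reject H0.


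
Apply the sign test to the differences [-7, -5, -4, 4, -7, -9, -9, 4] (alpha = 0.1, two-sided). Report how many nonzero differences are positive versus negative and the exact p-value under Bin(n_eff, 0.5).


Step 1: Discard zero differences. Original n = 8; n_eff = number of nonzero differences = 8.
Nonzero differences (with sign): -7, -5, -4, +4, -7, -9, -9, +4
Step 2: Count signs: positive = 2, negative = 6.
Step 3: Under H0: P(positive) = 0.5, so the number of positives S ~ Bin(8, 0.5).
Step 4: Two-sided exact p-value = sum of Bin(8,0.5) probabilities at or below the observed probability = 0.289062.
Step 5: alpha = 0.1. fail to reject H0.

n_eff = 8, pos = 2, neg = 6, p = 0.289062, fail to reject H0.


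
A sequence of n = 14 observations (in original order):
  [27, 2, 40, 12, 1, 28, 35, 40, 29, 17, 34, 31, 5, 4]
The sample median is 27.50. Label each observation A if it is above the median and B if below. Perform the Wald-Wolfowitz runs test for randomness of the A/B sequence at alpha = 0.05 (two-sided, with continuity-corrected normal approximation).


Step 1: Compute median = 27.50; label A = above, B = below.
Labels in order: BBABBAAAABAABB  (n_A = 7, n_B = 7)
Step 2: Count runs R = 7.
Step 3: Under H0 (random ordering), E[R] = 2*n_A*n_B/(n_A+n_B) + 1 = 2*7*7/14 + 1 = 8.0000.
        Var[R] = 2*n_A*n_B*(2*n_A*n_B - n_A - n_B) / ((n_A+n_B)^2 * (n_A+n_B-1)) = 8232/2548 = 3.2308.
        SD[R] = 1.7974.
Step 4: Continuity-corrected z = (R + 0.5 - E[R]) / SD[R] = (7 + 0.5 - 8.0000) / 1.7974 = -0.2782.
Step 5: Two-sided p-value via normal approximation = 2*(1 - Phi(|z|)) = 0.780879.
Step 6: alpha = 0.05. fail to reject H0.

R = 7, z = -0.2782, p = 0.780879, fail to reject H0.


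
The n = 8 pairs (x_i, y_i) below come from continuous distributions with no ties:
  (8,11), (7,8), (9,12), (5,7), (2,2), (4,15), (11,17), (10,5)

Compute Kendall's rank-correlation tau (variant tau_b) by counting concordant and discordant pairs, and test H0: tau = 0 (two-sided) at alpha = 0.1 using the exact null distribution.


Step 1: Enumerate the 28 unordered pairs (i,j) with i<j and classify each by sign(x_j-x_i) * sign(y_j-y_i).
  (1,2):dx=-1,dy=-3->C; (1,3):dx=+1,dy=+1->C; (1,4):dx=-3,dy=-4->C; (1,5):dx=-6,dy=-9->C
  (1,6):dx=-4,dy=+4->D; (1,7):dx=+3,dy=+6->C; (1,8):dx=+2,dy=-6->D; (2,3):dx=+2,dy=+4->C
  (2,4):dx=-2,dy=-1->C; (2,5):dx=-5,dy=-6->C; (2,6):dx=-3,dy=+7->D; (2,7):dx=+4,dy=+9->C
  (2,8):dx=+3,dy=-3->D; (3,4):dx=-4,dy=-5->C; (3,5):dx=-7,dy=-10->C; (3,6):dx=-5,dy=+3->D
  (3,7):dx=+2,dy=+5->C; (3,8):dx=+1,dy=-7->D; (4,5):dx=-3,dy=-5->C; (4,6):dx=-1,dy=+8->D
  (4,7):dx=+6,dy=+10->C; (4,8):dx=+5,dy=-2->D; (5,6):dx=+2,dy=+13->C; (5,7):dx=+9,dy=+15->C
  (5,8):dx=+8,dy=+3->C; (6,7):dx=+7,dy=+2->C; (6,8):dx=+6,dy=-10->D; (7,8):dx=-1,dy=-12->C
Step 2: C = 19, D = 9, total pairs = 28.
Step 3: tau = (C - D)/(n(n-1)/2) = (19 - 9)/28 = 0.357143.
Step 4: Exact two-sided p-value (enumerate n! = 40320 permutations of y under H0): p = 0.275099.
Step 5: alpha = 0.1. fail to reject H0.

tau_b = 0.3571 (C=19, D=9), p = 0.275099, fail to reject H0.


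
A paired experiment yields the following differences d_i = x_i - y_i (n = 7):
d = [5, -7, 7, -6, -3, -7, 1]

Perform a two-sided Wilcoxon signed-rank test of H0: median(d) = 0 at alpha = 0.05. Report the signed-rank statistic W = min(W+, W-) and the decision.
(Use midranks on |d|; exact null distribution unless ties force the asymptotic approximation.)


Step 1: Drop any zero differences (none here) and take |d_i|.
|d| = [5, 7, 7, 6, 3, 7, 1]
Step 2: Midrank |d_i| (ties get averaged ranks).
ranks: |5|->3, |7|->6, |7|->6, |6|->4, |3|->2, |7|->6, |1|->1
Step 3: Attach original signs; sum ranks with positive sign and with negative sign.
W+ = 3 + 6 + 1 = 10
W- = 6 + 4 + 2 + 6 = 18
(Check: W+ + W- = 28 should equal n(n+1)/2 = 28.)
Step 4: Test statistic W = min(W+, W-) = 10.
Step 5: Ties in |d|, so use the tie-corrected normal approximation.
        E[W] = n(n+1)/4 = 7*8/4 = 14.
        Tie groups: |d|=7 (t=3); sum(t^3 - t) = 24.
        Var[W] = n(n+1)(2n+1)/24 - sum(t^3-t)/48 = 840/24 - 24/48 = 34.5.
        z = (W - E[W]) / sqrt(Var[W]) = (10 - 14) / 5.8737 = -0.6810.
        Two-sided p = 2*Phi(z) = 0.495868.
Step 6: alpha = 0.05. fail to reject H0.

W+ = 10, W- = 18, W = min = 10, p = 0.495868, fail to reject H0.


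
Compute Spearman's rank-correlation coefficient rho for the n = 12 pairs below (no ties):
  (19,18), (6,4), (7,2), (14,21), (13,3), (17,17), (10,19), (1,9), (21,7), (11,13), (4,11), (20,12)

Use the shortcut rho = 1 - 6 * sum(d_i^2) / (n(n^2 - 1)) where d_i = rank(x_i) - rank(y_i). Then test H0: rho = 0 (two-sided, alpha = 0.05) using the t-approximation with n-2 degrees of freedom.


Step 1: Rank x and y separately (midranks; no ties here).
rank(x): 19->10, 6->3, 7->4, 14->8, 13->7, 17->9, 10->5, 1->1, 21->12, 11->6, 4->2, 20->11
rank(y): 18->10, 4->3, 2->1, 21->12, 3->2, 17->9, 19->11, 9->5, 7->4, 13->8, 11->6, 12->7
Step 2: d_i = R_x(i) - R_y(i); compute d_i^2.
  (10-10)^2=0, (3-3)^2=0, (4-1)^2=9, (8-12)^2=16, (7-2)^2=25, (9-9)^2=0, (5-11)^2=36, (1-5)^2=16, (12-4)^2=64, (6-8)^2=4, (2-6)^2=16, (11-7)^2=16
sum(d^2) = 202.
Step 3: rho = 1 - 6*202 / (12*(12^2 - 1)) = 1 - 1212/1716 = 0.293706.
Step 4: Under H0, t = rho * sqrt((n-2)/(1-rho^2)) = 0.9716 ~ t(10).
Step 5: Two-sided p-value from the t-distribution with 10 df = 0.354148.
Step 6: alpha = 0.05. fail to reject H0.

rho = 0.2937, p = 0.354148, fail to reject H0 at alpha = 0.05.


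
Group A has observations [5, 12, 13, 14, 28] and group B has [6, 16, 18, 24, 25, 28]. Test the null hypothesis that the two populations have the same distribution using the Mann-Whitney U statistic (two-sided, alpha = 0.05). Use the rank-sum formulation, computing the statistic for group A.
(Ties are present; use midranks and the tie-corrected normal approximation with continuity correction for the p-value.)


Step 1: Combine and sort all 11 observations; assign midranks.
sorted (value, group): (5,X), (6,Y), (12,X), (13,X), (14,X), (16,Y), (18,Y), (24,Y), (25,Y), (28,X), (28,Y)
ranks: 5->1, 6->2, 12->3, 13->4, 14->5, 16->6, 18->7, 24->8, 25->9, 28->10.5, 28->10.5
Step 2: Rank sum for X: R1 = 1 + 3 + 4 + 5 + 10.5 = 23.5.
Step 3: U_X = R1 - n1(n1+1)/2 = 23.5 - 5*6/2 = 23.5 - 15 = 8.5.
       U_Y = n1*n2 - U_X = 30 - 8.5 = 21.5.
Step 4: Ties are present, so use the tie-corrected normal approximation (with continuity correction) for the p-value.
Step 5: p-value = 0.272229; compare to alpha = 0.05. fail to reject H0.

U_X = 8.5, p = 0.272229, fail to reject H0 at alpha = 0.05.


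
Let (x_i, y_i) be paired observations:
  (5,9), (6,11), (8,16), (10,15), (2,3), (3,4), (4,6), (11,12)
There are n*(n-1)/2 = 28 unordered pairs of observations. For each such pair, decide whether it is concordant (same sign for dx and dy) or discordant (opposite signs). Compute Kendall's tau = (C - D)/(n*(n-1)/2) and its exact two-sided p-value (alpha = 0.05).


Step 1: Enumerate the 28 unordered pairs (i,j) with i<j and classify each by sign(x_j-x_i) * sign(y_j-y_i).
  (1,2):dx=+1,dy=+2->C; (1,3):dx=+3,dy=+7->C; (1,4):dx=+5,dy=+6->C; (1,5):dx=-3,dy=-6->C
  (1,6):dx=-2,dy=-5->C; (1,7):dx=-1,dy=-3->C; (1,8):dx=+6,dy=+3->C; (2,3):dx=+2,dy=+5->C
  (2,4):dx=+4,dy=+4->C; (2,5):dx=-4,dy=-8->C; (2,6):dx=-3,dy=-7->C; (2,7):dx=-2,dy=-5->C
  (2,8):dx=+5,dy=+1->C; (3,4):dx=+2,dy=-1->D; (3,5):dx=-6,dy=-13->C; (3,6):dx=-5,dy=-12->C
  (3,7):dx=-4,dy=-10->C; (3,8):dx=+3,dy=-4->D; (4,5):dx=-8,dy=-12->C; (4,6):dx=-7,dy=-11->C
  (4,7):dx=-6,dy=-9->C; (4,8):dx=+1,dy=-3->D; (5,6):dx=+1,dy=+1->C; (5,7):dx=+2,dy=+3->C
  (5,8):dx=+9,dy=+9->C; (6,7):dx=+1,dy=+2->C; (6,8):dx=+8,dy=+8->C; (7,8):dx=+7,dy=+6->C
Step 2: C = 25, D = 3, total pairs = 28.
Step 3: tau = (C - D)/(n(n-1)/2) = (25 - 3)/28 = 0.785714.
Step 4: Exact two-sided p-value (enumerate n! = 40320 permutations of y under H0): p = 0.005506.
Step 5: alpha = 0.05. reject H0.

tau_b = 0.7857 (C=25, D=3), p = 0.005506, reject H0.


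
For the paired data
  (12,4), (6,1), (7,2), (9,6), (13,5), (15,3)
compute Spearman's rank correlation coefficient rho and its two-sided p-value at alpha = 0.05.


Step 1: Rank x and y separately (midranks; no ties here).
rank(x): 12->4, 6->1, 7->2, 9->3, 13->5, 15->6
rank(y): 4->4, 1->1, 2->2, 6->6, 5->5, 3->3
Step 2: d_i = R_x(i) - R_y(i); compute d_i^2.
  (4-4)^2=0, (1-1)^2=0, (2-2)^2=0, (3-6)^2=9, (5-5)^2=0, (6-3)^2=9
sum(d^2) = 18.
Step 3: rho = 1 - 6*18 / (6*(6^2 - 1)) = 1 - 108/210 = 0.485714.
Step 4: Under H0, t = rho * sqrt((n-2)/(1-rho^2)) = 1.1113 ~ t(4).
Step 5: Two-sided p-value from the t-distribution with 4 df = 0.328723.
Step 6: alpha = 0.05. fail to reject H0.

rho = 0.4857, p = 0.328723, fail to reject H0 at alpha = 0.05.


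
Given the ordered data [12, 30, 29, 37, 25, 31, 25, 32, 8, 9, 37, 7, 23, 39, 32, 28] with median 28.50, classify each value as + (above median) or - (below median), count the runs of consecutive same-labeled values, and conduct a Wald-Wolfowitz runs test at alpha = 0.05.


Step 1: Compute median = 28.50; label A = above, B = below.
Labels in order: BAAABABABBABBAAB  (n_A = 8, n_B = 8)
Step 2: Count runs R = 11.
Step 3: Under H0 (random ordering), E[R] = 2*n_A*n_B/(n_A+n_B) + 1 = 2*8*8/16 + 1 = 9.0000.
        Var[R] = 2*n_A*n_B*(2*n_A*n_B - n_A - n_B) / ((n_A+n_B)^2 * (n_A+n_B-1)) = 14336/3840 = 3.7333.
        SD[R] = 1.9322.
Step 4: Continuity-corrected z = (R - 0.5 - E[R]) / SD[R] = (11 - 0.5 - 9.0000) / 1.9322 = 0.7763.
Step 5: Two-sided p-value via normal approximation = 2*(1 - Phi(|z|)) = 0.437558.
Step 6: alpha = 0.05. fail to reject H0.

R = 11, z = 0.7763, p = 0.437558, fail to reject H0.
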